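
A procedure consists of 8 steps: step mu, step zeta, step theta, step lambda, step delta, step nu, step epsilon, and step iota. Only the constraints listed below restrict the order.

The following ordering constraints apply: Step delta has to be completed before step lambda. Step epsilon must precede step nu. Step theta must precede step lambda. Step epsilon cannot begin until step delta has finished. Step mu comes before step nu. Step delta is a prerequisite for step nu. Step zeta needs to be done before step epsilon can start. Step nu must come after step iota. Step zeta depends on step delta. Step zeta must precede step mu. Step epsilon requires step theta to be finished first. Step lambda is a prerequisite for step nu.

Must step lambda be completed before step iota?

Step lambda and step iota are not related by any chain of constraints.
There exist valid orderings with step iota before step lambda, so step lambda is not required to come first.

No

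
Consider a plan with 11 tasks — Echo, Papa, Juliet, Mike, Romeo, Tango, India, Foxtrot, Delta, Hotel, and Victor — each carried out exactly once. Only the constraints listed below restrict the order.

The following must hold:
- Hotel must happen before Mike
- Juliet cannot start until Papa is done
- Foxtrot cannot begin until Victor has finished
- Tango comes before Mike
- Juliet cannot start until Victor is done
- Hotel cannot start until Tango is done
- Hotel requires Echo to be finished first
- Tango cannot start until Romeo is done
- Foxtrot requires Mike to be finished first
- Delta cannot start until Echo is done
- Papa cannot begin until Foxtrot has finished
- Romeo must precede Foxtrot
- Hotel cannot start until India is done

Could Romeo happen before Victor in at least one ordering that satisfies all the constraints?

Yes

No chain of constraints runs from Victor to Romeo, so Victor is not required to come first.
So a valid ordering placing Romeo earlier than Victor exists.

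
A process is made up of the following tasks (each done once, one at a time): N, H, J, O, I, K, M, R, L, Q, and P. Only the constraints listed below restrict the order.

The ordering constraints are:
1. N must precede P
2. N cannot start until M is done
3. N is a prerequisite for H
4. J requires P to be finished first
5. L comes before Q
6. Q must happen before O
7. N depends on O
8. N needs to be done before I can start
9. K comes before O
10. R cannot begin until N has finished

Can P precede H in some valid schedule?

Yes

The constraints leave P and H unordered relative to each other; nothing requires H earlier.
So a valid ordering placing P earlier than H exists.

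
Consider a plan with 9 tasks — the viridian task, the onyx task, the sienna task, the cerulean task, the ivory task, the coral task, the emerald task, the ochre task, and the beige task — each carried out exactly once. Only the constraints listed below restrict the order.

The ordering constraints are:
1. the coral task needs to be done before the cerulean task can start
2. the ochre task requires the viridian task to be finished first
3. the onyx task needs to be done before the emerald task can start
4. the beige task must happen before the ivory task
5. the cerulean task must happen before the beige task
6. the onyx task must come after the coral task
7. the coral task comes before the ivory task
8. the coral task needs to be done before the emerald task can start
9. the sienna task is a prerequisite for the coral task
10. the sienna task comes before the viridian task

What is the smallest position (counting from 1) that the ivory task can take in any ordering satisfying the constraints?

Every task that must precede the ivory task has to come before it. Tracing all chains that end at the ivory task, those tasks are: the sienna task, the cerulean task, the coral task, the beige task — 4 in total.
With 4 mandatory predecessors, the earliest the ivory task can sit is position 4+1 = 5, and placing just those 4 first achieves it.

5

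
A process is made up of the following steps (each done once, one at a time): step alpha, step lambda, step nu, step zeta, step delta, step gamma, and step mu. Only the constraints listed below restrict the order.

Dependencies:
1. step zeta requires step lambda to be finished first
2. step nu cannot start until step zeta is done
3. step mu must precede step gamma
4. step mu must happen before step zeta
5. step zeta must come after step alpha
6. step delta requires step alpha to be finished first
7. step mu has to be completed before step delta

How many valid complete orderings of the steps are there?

101

The steps with no prerequisites are step alpha, step lambda, step mu; any of them can be placed first.
Enumerating by repeatedly choosing an available step (one whose prerequisites are all placed) gives 101 distinct complete orderings.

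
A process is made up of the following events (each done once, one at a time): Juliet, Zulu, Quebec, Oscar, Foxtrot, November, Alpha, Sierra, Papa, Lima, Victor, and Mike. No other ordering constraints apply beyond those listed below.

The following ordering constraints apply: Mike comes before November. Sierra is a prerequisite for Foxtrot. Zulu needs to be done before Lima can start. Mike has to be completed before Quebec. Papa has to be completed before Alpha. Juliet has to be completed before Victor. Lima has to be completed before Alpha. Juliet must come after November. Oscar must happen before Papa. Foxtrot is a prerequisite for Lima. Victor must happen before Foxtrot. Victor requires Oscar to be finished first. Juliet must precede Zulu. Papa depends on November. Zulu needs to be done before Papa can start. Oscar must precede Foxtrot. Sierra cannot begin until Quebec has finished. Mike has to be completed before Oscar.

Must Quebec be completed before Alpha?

Following the dependencies: Quebec → Sierra → Foxtrot → Lima → Alpha.
So Quebec must precede Alpha in any valid ordering.

Yes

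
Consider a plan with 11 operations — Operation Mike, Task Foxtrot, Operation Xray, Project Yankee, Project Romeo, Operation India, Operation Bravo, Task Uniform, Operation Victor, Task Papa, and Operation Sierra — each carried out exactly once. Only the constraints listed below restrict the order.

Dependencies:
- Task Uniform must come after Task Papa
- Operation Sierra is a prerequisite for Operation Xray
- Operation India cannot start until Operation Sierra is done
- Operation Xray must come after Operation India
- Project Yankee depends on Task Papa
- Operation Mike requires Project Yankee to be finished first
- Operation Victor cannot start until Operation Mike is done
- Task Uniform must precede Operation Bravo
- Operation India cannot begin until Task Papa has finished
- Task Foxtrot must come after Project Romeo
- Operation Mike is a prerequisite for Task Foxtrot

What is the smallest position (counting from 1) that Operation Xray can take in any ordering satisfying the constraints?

The operations that are forced before Operation Xray, directly or transitively, are Operation India, Task Papa, Operation Sierra. That's 3 operations.
So at minimum 3 operations come before Operation Xray, putting Operation Xray no earlier than position 4. That position is achievable by scheduling exactly those predecessors first.

4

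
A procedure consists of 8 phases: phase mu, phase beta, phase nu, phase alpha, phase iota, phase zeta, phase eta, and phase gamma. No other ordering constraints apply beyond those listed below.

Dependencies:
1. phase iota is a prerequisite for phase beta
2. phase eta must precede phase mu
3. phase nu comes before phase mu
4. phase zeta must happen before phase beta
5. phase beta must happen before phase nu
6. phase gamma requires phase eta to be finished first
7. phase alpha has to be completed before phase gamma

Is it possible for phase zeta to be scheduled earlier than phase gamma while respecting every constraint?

Yes

Nothing in the constraints forces phase gamma before phase zeta — there is no chain from phase gamma to phase zeta.
That means at least one valid schedule has phase zeta before phase gamma.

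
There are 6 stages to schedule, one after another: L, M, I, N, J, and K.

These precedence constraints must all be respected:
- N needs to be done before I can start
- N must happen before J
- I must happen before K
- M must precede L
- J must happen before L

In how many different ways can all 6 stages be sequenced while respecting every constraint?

2 stages have no prerequisites (M, N), so any of them could come first.
Enumerating by repeatedly choosing an available stage (one whose prerequisites are all placed) gives 26 distinct complete orderings.

26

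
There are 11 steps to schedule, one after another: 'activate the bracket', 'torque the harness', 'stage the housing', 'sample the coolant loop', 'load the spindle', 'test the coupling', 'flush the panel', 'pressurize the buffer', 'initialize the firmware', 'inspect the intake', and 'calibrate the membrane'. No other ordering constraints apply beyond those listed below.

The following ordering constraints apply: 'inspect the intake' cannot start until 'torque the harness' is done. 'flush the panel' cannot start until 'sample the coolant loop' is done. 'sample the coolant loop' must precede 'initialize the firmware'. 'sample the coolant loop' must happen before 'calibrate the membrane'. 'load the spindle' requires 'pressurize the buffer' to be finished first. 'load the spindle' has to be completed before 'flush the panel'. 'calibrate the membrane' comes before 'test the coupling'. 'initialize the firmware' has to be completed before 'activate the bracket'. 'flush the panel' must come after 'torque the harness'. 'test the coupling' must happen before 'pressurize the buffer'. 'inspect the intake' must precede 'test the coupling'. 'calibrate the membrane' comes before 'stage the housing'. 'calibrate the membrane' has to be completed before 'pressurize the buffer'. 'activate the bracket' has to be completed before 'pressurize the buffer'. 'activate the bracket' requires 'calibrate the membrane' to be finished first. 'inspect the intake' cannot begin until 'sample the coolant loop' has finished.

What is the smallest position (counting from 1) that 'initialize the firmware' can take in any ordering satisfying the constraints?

Working backwards through the constraints from 'initialize the firmware', its only required predecessor is 'sample the coolant loop'.
With 1 mandatory predecessor, the earliest 'initialize the firmware' can sit is position 1+1 = 2, and placing just that one first achieves it.

2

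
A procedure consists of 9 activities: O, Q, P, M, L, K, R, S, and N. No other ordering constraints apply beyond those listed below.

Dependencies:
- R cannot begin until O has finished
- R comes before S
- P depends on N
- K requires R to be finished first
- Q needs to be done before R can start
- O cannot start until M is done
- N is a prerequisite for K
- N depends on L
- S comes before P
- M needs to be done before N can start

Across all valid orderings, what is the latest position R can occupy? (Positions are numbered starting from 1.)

Following every chain forward from R, the activities that must come later are P, K, S — 3 of them.
With 3 mandatory successors out of 9 activities total, the latest slot for R is 9−3 = 6, and it's reachable by doing all non-successors before R.

6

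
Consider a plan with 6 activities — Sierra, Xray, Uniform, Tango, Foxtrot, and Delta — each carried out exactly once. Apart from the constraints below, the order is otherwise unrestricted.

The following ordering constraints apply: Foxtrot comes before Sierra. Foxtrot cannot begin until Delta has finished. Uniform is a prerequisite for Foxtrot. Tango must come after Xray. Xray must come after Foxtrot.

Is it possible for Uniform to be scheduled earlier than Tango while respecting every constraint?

Uniform is actually forced before Tango by the constraints, so certainly some valid ordering has Uniform first.

Yes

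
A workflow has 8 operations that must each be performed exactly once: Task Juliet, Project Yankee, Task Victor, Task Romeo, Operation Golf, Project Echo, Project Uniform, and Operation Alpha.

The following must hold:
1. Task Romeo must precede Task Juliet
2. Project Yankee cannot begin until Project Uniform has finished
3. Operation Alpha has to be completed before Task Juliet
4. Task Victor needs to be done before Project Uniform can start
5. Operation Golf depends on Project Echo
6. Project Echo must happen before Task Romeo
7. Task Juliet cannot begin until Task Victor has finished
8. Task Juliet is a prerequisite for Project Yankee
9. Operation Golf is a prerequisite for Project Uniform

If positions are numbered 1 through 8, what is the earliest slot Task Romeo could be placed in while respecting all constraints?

2

The only operation forced before Task Romeo (directly or transitively) is Project Echo.
So at minimum 1 operation comes before Task Romeo, putting Task Romeo no earlier than position 2. That position is achievable by scheduling exactly that predecessor first.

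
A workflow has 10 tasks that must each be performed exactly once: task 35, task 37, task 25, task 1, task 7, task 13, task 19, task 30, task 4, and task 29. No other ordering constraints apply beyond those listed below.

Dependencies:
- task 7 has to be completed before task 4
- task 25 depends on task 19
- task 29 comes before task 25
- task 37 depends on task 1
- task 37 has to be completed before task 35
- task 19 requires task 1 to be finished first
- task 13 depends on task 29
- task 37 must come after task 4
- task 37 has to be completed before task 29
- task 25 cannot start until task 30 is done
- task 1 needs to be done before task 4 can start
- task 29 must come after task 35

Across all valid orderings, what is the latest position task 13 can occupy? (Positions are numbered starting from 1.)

No constraint forces any task after task 13, so it can be placed last, in position 10.

10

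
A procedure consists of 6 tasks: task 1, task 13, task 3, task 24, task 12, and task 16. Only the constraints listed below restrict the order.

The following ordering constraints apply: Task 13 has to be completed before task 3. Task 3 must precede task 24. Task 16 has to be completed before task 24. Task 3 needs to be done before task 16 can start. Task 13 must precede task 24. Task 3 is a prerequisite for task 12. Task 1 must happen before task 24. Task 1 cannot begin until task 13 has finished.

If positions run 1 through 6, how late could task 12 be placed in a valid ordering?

No constraint forces any task after task 12, so it can be placed last, in position 6.

6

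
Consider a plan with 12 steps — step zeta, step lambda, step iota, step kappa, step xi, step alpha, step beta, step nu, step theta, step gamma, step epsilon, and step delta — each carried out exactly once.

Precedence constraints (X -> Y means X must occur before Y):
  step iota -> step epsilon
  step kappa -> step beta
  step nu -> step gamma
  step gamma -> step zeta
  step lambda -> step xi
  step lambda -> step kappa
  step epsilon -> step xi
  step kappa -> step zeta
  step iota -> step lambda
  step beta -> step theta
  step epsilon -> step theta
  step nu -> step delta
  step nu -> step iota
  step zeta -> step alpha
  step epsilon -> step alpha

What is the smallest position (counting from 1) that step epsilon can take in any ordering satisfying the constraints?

Every step that must precede step epsilon has to come before it. Tracing all chains that end at step epsilon, those steps are: step iota, step nu — 2 in total.
With 2 mandatory predecessors, the earliest step epsilon can sit is position 2+1 = 3, and placing just those 2 first achieves it.

3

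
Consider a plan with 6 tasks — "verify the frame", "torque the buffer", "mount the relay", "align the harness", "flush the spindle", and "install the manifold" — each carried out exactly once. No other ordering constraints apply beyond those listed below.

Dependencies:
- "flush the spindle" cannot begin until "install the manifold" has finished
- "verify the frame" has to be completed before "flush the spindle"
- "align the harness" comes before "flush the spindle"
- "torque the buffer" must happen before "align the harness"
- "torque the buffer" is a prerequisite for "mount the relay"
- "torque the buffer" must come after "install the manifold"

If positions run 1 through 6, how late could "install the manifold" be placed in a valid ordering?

2

The tasks that are forced after "install the manifold", directly or by a chain of constraints, are "torque the buffer", "mount the relay", "align the harness", "flush the spindle". That's 4 tasks.
So at least 4 tasks follow "install the manifold", putting "install the manifold" no later than position 2. That position is achievable by scheduling everything else first.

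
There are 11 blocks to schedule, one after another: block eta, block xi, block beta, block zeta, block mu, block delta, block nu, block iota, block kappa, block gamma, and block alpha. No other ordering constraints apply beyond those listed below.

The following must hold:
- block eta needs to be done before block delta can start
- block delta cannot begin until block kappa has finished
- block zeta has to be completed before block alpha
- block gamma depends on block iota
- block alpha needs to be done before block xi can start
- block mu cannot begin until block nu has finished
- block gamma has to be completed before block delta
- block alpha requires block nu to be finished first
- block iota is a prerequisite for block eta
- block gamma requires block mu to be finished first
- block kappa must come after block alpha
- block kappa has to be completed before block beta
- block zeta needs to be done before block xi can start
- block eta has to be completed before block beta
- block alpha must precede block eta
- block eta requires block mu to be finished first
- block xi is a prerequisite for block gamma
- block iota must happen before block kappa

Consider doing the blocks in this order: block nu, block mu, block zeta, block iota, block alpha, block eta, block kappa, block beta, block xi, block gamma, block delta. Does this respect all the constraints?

Checking each listed constraint against this order: for instance, block mu is in position 2 and block gamma in position 10, so that constraint holds — and the remaining constraints check out the same way.

Yes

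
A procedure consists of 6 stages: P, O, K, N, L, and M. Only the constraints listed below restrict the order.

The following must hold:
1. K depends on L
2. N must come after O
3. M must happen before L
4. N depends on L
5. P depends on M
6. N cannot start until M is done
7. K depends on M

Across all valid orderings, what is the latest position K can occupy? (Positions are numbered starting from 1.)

No constraint forces any stage after K, so it can be placed last, in position 6.

6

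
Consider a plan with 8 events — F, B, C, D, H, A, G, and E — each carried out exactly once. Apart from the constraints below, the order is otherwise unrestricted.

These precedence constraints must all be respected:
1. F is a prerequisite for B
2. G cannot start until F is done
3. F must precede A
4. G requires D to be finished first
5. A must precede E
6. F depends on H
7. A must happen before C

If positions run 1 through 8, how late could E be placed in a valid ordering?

Nothing depends on E, so it can be the final event, position 8.

8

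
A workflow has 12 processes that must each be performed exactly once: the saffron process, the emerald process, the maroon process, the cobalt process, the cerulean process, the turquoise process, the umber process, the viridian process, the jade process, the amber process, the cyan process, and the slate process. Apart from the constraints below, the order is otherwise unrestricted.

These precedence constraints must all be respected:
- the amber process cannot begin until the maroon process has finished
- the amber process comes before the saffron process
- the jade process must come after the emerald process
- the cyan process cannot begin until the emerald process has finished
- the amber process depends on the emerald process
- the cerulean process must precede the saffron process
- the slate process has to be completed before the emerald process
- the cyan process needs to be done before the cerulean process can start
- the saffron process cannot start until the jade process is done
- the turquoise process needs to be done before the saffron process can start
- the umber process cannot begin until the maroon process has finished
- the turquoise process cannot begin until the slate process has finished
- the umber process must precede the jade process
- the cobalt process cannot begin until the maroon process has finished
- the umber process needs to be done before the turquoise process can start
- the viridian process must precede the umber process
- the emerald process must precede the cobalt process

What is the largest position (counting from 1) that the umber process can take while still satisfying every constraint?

9

Every process that must follow the umber process has to come after it. Tracing all chains starting from the umber process, those processes are: the saffron process, the turquoise process, the jade process — 3 in total.
With 3 mandatory successors out of 12 processes total, the latest slot for the umber process is 12−3 = 9, and it's reachable by doing all non-successors before the umber process.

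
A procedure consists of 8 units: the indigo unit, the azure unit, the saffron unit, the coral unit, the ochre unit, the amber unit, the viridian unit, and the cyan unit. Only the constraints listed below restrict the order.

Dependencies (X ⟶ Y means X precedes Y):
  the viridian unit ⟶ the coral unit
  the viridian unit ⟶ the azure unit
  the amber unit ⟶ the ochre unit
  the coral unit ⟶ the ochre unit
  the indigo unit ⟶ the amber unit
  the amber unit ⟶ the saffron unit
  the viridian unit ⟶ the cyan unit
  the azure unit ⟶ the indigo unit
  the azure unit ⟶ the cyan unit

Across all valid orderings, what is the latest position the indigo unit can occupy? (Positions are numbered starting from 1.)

5

Every unit that must follow the indigo unit has to come after it. Tracing all chains starting from the indigo unit, those units are: the saffron unit, the ochre unit, the amber unit — 3 in total.
So at least 3 units follow the indigo unit, putting the indigo unit no later than position 5. That position is achievable by scheduling everything else first.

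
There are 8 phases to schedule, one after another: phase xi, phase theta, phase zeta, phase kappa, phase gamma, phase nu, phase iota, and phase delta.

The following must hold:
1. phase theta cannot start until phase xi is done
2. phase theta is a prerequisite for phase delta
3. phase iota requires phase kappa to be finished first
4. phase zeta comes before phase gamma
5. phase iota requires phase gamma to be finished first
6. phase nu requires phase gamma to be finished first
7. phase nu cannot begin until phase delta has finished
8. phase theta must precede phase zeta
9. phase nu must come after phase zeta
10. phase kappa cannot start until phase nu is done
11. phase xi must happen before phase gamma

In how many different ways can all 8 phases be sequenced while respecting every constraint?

Phase xi is the only phase with nothing required before it, so every ordering starts there.
Counting all ways to extend the partial order to a total order gives 3.

3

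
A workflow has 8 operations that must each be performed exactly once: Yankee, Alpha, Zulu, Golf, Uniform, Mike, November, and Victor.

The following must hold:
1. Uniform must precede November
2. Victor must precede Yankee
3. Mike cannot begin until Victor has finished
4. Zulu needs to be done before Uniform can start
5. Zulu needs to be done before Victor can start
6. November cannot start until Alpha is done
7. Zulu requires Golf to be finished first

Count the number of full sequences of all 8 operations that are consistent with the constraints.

2 operations have no prerequisites (Alpha, Golf), so any of them could come first.
Counting all ways to extend the partial order to a total order gives 120.

120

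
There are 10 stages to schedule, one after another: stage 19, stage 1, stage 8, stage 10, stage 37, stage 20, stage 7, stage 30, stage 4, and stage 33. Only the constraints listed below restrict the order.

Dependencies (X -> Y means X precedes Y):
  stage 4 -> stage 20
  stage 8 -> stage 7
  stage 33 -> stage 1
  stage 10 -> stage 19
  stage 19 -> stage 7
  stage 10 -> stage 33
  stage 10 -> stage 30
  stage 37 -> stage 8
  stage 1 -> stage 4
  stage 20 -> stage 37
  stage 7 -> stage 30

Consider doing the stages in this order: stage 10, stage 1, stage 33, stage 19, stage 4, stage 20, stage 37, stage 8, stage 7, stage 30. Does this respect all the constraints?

No

Here stage 33 comes after stage 1.
Since stage 33 is required before stage 1, the ordering is invalid.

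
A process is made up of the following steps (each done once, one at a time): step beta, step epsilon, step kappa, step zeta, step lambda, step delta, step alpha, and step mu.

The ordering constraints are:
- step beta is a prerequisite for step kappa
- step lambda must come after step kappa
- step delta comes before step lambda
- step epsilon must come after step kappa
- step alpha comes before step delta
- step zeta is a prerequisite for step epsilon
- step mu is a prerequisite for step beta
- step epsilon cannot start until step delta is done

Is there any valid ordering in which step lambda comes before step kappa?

There is a dependency chain step kappa → step lambda, so step lambda always comes after step kappa.
So no valid ordering can have step lambda before step kappa.

No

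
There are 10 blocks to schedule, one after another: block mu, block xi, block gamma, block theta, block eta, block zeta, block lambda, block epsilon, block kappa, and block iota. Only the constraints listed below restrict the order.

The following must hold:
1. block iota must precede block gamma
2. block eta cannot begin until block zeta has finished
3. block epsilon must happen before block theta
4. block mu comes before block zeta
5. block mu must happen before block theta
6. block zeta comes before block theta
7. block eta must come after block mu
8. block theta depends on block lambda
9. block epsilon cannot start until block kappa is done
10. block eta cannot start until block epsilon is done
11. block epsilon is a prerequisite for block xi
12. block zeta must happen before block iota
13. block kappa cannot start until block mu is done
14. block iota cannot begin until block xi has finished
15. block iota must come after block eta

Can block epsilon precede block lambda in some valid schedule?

Nothing in the constraints forces block lambda before block epsilon — there is no chain from block lambda to block epsilon.
That means at least one valid schedule has block epsilon before block lambda.

Yes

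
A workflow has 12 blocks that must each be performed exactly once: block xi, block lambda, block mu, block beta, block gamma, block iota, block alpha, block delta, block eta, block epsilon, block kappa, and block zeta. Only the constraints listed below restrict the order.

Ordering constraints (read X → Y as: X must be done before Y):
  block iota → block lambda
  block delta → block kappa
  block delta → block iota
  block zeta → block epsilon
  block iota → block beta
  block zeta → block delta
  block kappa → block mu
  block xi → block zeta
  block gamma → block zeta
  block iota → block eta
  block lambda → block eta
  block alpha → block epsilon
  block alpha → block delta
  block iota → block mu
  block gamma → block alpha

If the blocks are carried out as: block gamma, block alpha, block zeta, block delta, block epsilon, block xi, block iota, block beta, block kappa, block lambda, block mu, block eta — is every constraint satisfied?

Here block xi comes after block zeta.
But one of the constraints requires block xi before block zeta, so this ordering violates it.

No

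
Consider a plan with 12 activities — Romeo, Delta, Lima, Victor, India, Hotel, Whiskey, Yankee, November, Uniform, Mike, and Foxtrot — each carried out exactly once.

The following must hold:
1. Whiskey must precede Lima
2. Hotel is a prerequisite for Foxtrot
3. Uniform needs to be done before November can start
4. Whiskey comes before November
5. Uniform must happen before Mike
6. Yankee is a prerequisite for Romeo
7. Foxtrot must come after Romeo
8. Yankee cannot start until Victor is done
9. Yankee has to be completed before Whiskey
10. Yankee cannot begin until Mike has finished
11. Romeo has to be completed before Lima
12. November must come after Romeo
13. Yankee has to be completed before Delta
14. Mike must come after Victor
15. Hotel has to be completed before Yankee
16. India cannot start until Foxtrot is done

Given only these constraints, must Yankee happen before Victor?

No

In fact the dependencies run the other way: Victor → Yankee.
So Yankee does not have to come before Victor — it cannot.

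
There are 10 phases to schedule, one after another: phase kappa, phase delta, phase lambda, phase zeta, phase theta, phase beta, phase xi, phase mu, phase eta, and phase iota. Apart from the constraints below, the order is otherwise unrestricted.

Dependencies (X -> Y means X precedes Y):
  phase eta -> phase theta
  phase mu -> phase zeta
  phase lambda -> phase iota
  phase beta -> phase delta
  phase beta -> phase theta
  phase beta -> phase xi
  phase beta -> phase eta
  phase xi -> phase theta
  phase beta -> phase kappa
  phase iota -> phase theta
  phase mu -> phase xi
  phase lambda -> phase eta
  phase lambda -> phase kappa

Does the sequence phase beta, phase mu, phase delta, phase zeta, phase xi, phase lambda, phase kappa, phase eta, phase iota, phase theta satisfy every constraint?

Yes

Checking each listed constraint against this order: for instance, phase beta is in position 1 and phase theta in position 10, so that constraint holds — and the remaining constraints check out the same way.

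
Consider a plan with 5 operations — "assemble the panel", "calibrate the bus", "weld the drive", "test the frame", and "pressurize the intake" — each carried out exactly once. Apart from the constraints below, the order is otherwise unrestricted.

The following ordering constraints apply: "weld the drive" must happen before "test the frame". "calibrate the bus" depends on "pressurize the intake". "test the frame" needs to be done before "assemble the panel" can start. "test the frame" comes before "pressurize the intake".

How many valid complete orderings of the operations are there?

3

"weld the drive" is the only operation with nothing required before it, so every ordering starts there.
Enumerating by repeatedly choosing an available operation (one whose prerequisites are all placed) gives 3 distinct complete orderings.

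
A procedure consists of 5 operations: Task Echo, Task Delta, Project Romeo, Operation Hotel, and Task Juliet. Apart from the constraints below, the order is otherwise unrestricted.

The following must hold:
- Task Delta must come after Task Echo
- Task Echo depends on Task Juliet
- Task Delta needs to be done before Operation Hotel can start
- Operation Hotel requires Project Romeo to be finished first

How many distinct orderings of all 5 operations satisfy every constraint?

The operations with no prerequisites are Project Romeo, Task Juliet; any of them can be placed first.
Systematically extending each partial ordering one operation at a time and counting, there are 4 complete orderings.

4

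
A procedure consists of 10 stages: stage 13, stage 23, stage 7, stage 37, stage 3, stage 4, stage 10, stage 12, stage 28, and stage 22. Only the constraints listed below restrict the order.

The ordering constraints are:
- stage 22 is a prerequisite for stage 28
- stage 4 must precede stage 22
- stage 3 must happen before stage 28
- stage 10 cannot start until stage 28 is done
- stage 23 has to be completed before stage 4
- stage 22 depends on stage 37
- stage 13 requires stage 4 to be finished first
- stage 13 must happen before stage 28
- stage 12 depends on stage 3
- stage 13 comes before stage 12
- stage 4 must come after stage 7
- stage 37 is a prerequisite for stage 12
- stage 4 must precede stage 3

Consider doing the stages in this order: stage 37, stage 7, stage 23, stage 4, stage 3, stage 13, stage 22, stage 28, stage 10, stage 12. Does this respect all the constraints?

Going through the constraints one by one, each required predecessor appears earlier in the sequence than its dependent — e.g. stage 37 (position 1) is before stage 12 (position 10), as required.

Yes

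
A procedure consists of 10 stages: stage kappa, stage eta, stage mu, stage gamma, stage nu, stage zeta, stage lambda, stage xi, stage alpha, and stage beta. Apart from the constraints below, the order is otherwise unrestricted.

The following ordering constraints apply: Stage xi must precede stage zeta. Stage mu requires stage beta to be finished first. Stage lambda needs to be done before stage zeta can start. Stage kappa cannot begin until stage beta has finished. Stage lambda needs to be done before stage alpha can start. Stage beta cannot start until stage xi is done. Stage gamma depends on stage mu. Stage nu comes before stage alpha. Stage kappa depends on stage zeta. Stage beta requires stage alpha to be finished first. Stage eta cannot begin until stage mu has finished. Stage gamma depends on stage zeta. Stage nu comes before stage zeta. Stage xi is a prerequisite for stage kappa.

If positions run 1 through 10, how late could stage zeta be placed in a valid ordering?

Following every chain forward from stage zeta, the stages that must come later are stage kappa, stage gamma — 2 of them.
So at least 2 stages follow stage zeta, putting stage zeta no later than position 8. That position is achievable by scheduling everything else first.

8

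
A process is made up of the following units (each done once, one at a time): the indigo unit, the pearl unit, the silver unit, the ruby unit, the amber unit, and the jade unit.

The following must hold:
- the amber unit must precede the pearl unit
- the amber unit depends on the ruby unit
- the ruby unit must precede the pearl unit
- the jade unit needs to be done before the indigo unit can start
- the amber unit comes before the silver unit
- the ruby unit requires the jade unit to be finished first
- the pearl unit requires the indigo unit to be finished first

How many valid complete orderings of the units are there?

7

The jade unit is the only unit with nothing required before it, so every ordering starts there.
Enumerating by repeatedly choosing an available unit (one whose prerequisites are all placed) gives 7 distinct complete orderings.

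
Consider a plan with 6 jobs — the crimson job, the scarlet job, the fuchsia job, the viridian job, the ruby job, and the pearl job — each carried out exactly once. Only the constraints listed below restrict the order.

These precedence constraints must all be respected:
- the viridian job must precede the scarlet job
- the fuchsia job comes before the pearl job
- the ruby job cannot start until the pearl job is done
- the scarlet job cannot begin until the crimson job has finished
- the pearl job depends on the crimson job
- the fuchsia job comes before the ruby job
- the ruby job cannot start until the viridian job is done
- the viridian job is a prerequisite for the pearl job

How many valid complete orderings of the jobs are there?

3 jobs have no prerequisites (the crimson job, the fuchsia job, the viridian job), so any of them could come first.
Systematically extending each partial ordering one job at a time and counting, there are 20 complete orderings.

20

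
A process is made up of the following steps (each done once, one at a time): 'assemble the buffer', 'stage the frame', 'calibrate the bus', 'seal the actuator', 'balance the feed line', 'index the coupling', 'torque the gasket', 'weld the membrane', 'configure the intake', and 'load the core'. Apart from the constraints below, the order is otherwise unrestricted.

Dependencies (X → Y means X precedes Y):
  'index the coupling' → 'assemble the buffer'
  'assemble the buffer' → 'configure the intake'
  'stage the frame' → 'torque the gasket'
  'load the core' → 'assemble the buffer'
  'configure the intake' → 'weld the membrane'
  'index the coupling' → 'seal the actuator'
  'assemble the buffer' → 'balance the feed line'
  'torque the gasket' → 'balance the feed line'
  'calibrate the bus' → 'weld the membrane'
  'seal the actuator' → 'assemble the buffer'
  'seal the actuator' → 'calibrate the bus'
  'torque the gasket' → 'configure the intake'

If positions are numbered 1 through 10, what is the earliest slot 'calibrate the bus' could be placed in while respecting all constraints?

3

Working backwards through the constraints from 'calibrate the bus', its full set of required predecessors is 'seal the actuator', 'index the coupling' — 2 of them.
So at minimum 2 steps come before 'calibrate the bus', putting 'calibrate the bus' no earlier than position 3. That position is achievable by scheduling exactly those predecessors first.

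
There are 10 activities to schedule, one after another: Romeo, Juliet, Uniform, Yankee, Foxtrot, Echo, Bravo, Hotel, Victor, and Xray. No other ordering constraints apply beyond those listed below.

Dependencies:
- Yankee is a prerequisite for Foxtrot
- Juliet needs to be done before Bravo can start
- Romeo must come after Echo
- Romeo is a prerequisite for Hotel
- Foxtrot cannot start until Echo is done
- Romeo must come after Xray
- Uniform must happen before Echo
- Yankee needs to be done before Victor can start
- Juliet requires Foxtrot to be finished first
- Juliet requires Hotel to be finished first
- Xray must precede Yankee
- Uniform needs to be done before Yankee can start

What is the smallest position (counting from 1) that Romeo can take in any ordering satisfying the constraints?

Working backwards through the constraints from Romeo, its full set of required predecessors is Uniform, Echo, Xray — 3 of them.
With 3 mandatory predecessors, the earliest Romeo can sit is position 3+1 = 4, and placing just those 3 first achieves it.

4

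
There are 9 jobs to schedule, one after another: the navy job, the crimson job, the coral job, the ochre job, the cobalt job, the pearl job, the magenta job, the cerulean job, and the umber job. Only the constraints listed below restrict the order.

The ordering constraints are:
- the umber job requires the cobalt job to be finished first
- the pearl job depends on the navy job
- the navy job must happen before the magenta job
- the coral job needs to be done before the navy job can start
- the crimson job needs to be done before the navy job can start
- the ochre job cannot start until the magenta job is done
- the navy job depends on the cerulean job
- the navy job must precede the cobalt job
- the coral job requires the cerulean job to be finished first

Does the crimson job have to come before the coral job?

No chain of constraints connects the crimson job to the coral job in either direction.
There exist valid orderings with the coral job before the crimson job, so the crimson job is not required to come first.

No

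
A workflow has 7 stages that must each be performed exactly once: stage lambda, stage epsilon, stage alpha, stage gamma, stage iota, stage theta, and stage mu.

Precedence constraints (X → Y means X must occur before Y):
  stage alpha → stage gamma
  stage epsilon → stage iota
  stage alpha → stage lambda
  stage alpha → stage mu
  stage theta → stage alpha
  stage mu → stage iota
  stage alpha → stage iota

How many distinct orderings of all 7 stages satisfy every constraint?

The stages with no prerequisites are stage epsilon, stage theta; any of them can be placed first.
Counting all ways to extend the partial order to a total order gives 64.

64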